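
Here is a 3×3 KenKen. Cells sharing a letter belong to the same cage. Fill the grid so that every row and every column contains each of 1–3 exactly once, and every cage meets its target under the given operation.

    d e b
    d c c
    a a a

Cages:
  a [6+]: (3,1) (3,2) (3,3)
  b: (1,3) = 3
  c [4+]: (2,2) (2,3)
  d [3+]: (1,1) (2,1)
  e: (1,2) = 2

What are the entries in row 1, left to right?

E is a freebie, leaving (1,2) = 2.
Cage b is given, which forces (1,3) = 3.
Column 3 already has 3; hence (2,3) = 1.
1 is placed in column 3, so (3,3) = 2.
Row 1 now contains 2, which forces (1,1) = 1.
Row 2 now contains 1, leaving (2,1) = 2.
Row 2 now contains 1, leaving (2,2) = 3.
1 is placed in column 1, so (3,1) = 3.
3 is placed in column 2, so (3,2) = 1.
The full grid is 1 2 3 / 2 3 1 / 3 1 2.

1 2 3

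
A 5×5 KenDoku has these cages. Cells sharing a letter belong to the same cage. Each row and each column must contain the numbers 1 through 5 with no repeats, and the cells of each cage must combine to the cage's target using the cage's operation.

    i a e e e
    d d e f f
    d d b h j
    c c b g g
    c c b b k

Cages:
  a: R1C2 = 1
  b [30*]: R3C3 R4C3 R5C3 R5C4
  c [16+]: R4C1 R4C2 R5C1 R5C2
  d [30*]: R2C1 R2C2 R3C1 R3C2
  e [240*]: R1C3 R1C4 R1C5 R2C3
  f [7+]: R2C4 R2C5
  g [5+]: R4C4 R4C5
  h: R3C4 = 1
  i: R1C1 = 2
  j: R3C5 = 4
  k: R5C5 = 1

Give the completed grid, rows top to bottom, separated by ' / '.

I is a freebie, which forces R1C1 = 2.
Cage a is given, which forces R1C2 = 1.
Cage e needs product 240; hence R2C3 = 4.
H is a freebie; hence R3C4 = 1.
Cage j is given; hence R3C5 = 4.
K is a freebie, so R5C5 = 1.
Cage e has product 240, leaving R1C4 = 4.
Cage d needs product 30; hence R2C1 = 1.
Cage b needs product 30; hence R4C3 = 1.
The only place for 3 in row 2 is R2C2.
Cage d has product 30, so R3C1 = 5.
Cage d has product 30, so R3C2 = 2.
Row 3 now contains 2, so R3C3 = 3.
3 is placed in column 3, leaving R1C3 = 5.
The 4 cells of cage e must have product 240, which forces R1C5 = 3.
Column 5 now contains 3; hence R4C5 = 2.
Column 3 now contains 5, leaving R5C3 = 2.
Row 5 now contains 2, so R5C4 = 5.
Column 4 now contains 5, leaving R2C4 = 2.
2 is placed in column 5, so R2C5 = 5.
The 4 cells of cage c must have sum 16; hence R4C1 = 4.
Cage c has sum 16, leaving R4C2 = 5.
2 is placed in row 4; hence R4C4 = 3.
Cage c needs sum 16, so R5C1 = 3.
5 is placed in row 5, which forces R5C2 = 4.

2 1 5 4 3 / 1 3 4 2 5 / 5 2 3 1 4 / 4 5 1 3 2 / 3 4 2 5 1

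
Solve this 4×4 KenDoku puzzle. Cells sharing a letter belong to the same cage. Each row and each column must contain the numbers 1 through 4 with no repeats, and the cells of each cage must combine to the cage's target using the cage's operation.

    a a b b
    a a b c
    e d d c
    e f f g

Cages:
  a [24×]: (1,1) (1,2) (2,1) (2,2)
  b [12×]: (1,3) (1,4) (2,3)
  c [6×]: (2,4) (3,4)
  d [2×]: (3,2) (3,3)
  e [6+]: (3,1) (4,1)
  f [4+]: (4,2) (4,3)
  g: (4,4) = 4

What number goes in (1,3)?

4

G is a freebie, leaving (4,4) = 4.
The two cells of cage e must have sum 6, leaving (3,1) = 4.
Row 4 already has 4, which forces (4,1) = 2.
The only place for 3 in row 3 is (3,4).
Column 4 now contains 3, so (2,4) = 2.
Cage a has product 24, so (1,2) = 2.
2 is placed in column 4, leaving (1,4) = 1.
2 is placed in row 2, so (2,2) = 4.
Row 2 now contains 4, which forces (2,3) = 3.
Column 2 now contains 2; hence (3,2) = 1.
1 is placed in row 3; hence (3,3) = 2.
1 is placed in column 2, so (4,2) = 3.
Column 3 already has 3, leaving (4,3) = 1.
1 is placed in row 1; hence (1,1) = 3.
Column 3 already has 3, which forces (1,3) = 4.
Row 2 now contains 3, which forces (2,1) = 1.
The full grid is 3 2 4 1 / 1 4 3 2 / 4 1 2 3 / 2 3 1 4.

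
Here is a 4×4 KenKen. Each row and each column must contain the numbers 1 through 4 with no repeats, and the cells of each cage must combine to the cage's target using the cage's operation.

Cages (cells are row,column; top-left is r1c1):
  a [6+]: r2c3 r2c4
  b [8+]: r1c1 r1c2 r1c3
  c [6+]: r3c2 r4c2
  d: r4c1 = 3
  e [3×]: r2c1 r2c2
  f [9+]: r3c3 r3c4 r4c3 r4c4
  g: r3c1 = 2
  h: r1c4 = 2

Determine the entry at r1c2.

1

H is a freebie, so r1c4 = 2.
2 is placed in column 4, so r2c4 = 4.
Cage g is given, which forces r3c1 = 2.
Row 3 already has 2; hence r3c2 = 4.
Cage d is a single given cell, so r4c1 = 3.
4 is placed in column 2, leaving r4c2 = 2.
Row 4 now contains 3, which forces r4c4 = 1.
3 is placed in column 1, which forces r2c1 = 1.
Cage e's pair has product 3, leaving r2c2 = 3.
Row 2 already has 4, which forces r2c3 = 2.
Cage f has sum 9; hence r3c3 = 1.
Column 4 already has 1; hence r3c4 = 3.
Row 4 now contains 1, so r4c3 = 4.
Column 1 now contains 1, leaving r1c1 = 4.
Column 2 now contains 3; hence r1c2 = 1.
4 is placed in column 3; hence r1c3 = 3.
Completed grid: 4 1 3 2 / 1 3 2 4 / 2 4 1 3 / 3 2 4 1.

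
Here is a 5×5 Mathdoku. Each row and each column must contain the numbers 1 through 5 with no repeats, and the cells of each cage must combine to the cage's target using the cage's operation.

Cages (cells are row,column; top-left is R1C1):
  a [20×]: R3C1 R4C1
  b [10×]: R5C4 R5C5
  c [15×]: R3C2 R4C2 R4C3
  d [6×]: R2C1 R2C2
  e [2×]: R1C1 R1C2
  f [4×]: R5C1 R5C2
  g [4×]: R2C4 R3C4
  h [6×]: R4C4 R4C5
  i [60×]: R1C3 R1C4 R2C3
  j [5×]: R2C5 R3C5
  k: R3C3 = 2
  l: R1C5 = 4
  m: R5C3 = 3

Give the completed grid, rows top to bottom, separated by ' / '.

2 1 5 3 4 / 3 2 4 1 5 / 5 3 2 4 1 / 4 5 1 2 3 / 1 4 3 5 2

L is a freebie, which forces R1C5 = 4.
Cage k is a single given cell, so R3C3 = 2.
M is a freebie, so R5C3 = 3.
Column 3 already has 3, which forces R1C3 = 5.
Cage i has product 60, leaving R1C4 = 3.
Cage i needs product 60, which forces R2C3 = 4.
Row 2 already has 4, which forces R2C4 = 1.
Row 2 already has 1, so R2C5 = 5.
Column 4 already has 1, leaving R3C4 = 4.
Column 5 now contains 5, leaving R3C5 = 1.
Column 3 now contains 5, so R4C3 = 1.
3 is placed in column 4, so R4C4 = 2.
Row 4 now contains 2, so R4C5 = 3.
Column 4 now contains 2, so R5C4 = 5.
Column 5 now contains 5, leaving R5C5 = 2.
4 is placed in row 3, leaving R3C1 = 5.
Cage c needs product 15, which forces R3C2 = 3.
Cage a's pair has product 20, leaving R4C1 = 4.
3 is placed in row 4; hence R4C2 = 5.
4 is placed in column 1, leaving R5C1 = 1.
Row 5 now contains 1, so R5C2 = 4.
Column 1 now contains 1, so R1C1 = 2.
Cage e's pair has product 2, so R1C2 = 1.
The two cells of cage d must have product 6, which forces R2C1 = 3.
3 is placed in column 2, leaving R2C2 = 2.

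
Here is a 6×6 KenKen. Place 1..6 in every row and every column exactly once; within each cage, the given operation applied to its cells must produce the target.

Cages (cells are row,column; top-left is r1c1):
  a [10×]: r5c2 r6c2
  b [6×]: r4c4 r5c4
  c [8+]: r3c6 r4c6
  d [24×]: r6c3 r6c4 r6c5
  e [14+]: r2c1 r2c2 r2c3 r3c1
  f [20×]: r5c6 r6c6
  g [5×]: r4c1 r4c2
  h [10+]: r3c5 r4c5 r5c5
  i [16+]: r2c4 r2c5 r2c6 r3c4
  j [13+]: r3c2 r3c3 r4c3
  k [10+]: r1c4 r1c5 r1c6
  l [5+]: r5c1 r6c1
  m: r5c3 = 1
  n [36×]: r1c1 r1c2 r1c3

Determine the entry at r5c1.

M is a freebie, which forces r5c3 = 1.
In row 5, 6 can only go at r5c5, so r5c5 = 6.
The 3 cells of cage h must have sum 10, so r3c5 = 1.
The 3 cells of cage h must have sum 10, so r4c5 = 3.
Row 4 now contains 3, which forces r4c4 = 2.
Row 4 now contains 2, so r4c6 = 6.
The two cells of cage b must have product 6, so r5c4 = 3.
Column 6 now contains 6, so r3c6 = 2.
Row 4 now contains 6, which forces r4c3 = 4.
Row 6 needs a 6, and only r6c3 is open for it.
The 3 cells of cage d must have product 24; hence r6c4 = 1.
The 3 cells of cage d must have product 24, so r6c5 = 4.
Row 6 now contains 4, so r6c6 = 5.
Cage l needs two cells with sum 5, which forces r5c1 = 2.
Cage a's pair has product 10, which forces r5c2 = 5.
Column 6 now contains 5, so r5c6 = 4.
1 is placed in row 6, so r6c1 = 3.
5 is placed in row 6, which forces r6c2 = 2.
3 is placed in column 1, so r1c1 = 6.
Cage n needs product 36, which forces r1c2 = 3.
Cage n needs product 36, so r1c3 = 2.
Row 1 already has 2, leaving r1c5 = 5.
Row 1 now contains 3, leaving r1c6 = 1.
Column 5 now contains 5; hence r2c5 = 2.
Column 6 now contains 1; hence r2c6 = 3.
Cage g needs two cells with product 5; hence r4c1 = 5.
Column 2 now contains 5, so r4c2 = 1.
Row 1 already has 5, leaving r1c4 = 4.
The 4 cells of cage e must have sum 14, leaving r2c1 = 1.
The 4 cells of cage e must have sum 14, leaving r2c2 = 4.
3 is placed in row 2; hence r2c3 = 5.
5 is placed in row 2, leaving r2c4 = 6.
Column 1 now contains 5, so r3c1 = 4.
4 is placed in column 2, leaving r3c2 = 6.
5 is placed in column 3; hence r3c3 = 3.
Column 4 now contains 6, which forces r3c4 = 5.
The full grid is 6 3 2 4 5 1 / 1 4 5 6 2 3 / 4 6 3 5 1 2 / 5 1 4 2 3 6 / 2 5 1 3 6 4 / 3 2 6 1 4 5.

2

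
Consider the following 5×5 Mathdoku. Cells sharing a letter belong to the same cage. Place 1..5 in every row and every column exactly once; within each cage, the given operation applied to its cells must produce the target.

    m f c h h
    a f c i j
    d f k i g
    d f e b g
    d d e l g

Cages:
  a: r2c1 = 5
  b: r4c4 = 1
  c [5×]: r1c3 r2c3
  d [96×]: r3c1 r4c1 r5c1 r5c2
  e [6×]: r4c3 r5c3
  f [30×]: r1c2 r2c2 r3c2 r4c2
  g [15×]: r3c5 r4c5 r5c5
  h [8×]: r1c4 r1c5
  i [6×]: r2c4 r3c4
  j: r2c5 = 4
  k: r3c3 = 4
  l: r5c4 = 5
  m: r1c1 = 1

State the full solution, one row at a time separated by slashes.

1 3 5 4 2 / 5 2 1 3 4 / 3 1 4 2 5 / 4 5 2 1 3 / 2 4 3 5 1

M is a freebie, leaving r1c1 = 1.
Row 1 already has 1, which forces r1c3 = 5.
Cage a is given, so r2c1 = 5.
5 is placed in column 3; hence r2c3 = 1.
Cage j is a single given cell, so r2c5 = 4.
Cage k is a single given cell, leaving r3c3 = 4.
Cage b is a single given cell, so r4c4 = 1.
Cage d has product 96, leaving r5c2 = 4.
Cage l is given, leaving r5c4 = 5.
Cage h needs two cells with product 8, which forces r1c4 = 4.
Column 5 already has 4, leaving r1c5 = 2.
The 4 cells of cage f must have product 30, leaving r3c2 = 1.
Cage d needs product 96; hence r4c1 = 4.
Cage f has product 30, leaving r4c2 = 5.
Row 4 now contains 5, which forces r4c5 = 3.
Column 5 now contains 3, so r5c5 = 1.
Row 1 now contains 2, so r1c2 = 3.
Cage f has product 30; hence r2c2 = 2.
Row 2 already has 2, leaving r2c4 = 3.
3 is placed in column 4, leaving r3c4 = 2.
Column 5 now contains 3; hence r3c5 = 5.
Row 4 already has 3, leaving r4c3 = 2.
Cage e needs two cells with product 6, leaving r5c3 = 3.
Row 3 now contains 2; hence r3c1 = 3.
3 is placed in row 5; hence r5c1 = 2.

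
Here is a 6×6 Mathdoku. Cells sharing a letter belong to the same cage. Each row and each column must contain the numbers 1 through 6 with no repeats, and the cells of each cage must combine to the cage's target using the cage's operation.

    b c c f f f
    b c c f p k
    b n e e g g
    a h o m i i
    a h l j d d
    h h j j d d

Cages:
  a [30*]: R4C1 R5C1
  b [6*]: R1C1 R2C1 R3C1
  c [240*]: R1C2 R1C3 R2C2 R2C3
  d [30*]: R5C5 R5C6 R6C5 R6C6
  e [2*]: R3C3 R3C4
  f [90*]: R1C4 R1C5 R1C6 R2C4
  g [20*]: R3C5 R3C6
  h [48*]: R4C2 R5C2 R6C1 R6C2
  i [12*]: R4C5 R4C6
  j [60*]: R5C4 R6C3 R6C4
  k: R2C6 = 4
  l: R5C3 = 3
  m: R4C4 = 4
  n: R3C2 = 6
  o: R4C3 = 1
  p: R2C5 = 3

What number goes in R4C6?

P is a freebie, leaving R2C5 = 3.
Cage k is a single given cell, which forces R2C6 = 4.
Cage n is given, leaving R3C2 = 6.
4 is placed in column 6, which forces R3C6 = 5.
O is a freebie; hence R4C3 = 1.
Cage m is given, leaving R4C4 = 4.
Cage l is given, leaving R5C3 = 3.
Column 3 already has 1, so R3C3 = 2.
Cage e needs two cells with product 2, which forces R3C4 = 1.
Row 3 now contains 5, which forces R3C5 = 4.
1 is placed in row 3, leaving R3C1 = 3.
In row 2, 1 can only go at R2C1, so R2C1 = 1.
Column 1 already has 1; hence R1C1 = 2.
The 4 cells of cage c must have product 240, which forces R2C2 = 2.
Column 2 now contains 2, which forces R4C2 = 3.
The 4 cells of cage h must have product 48, which forces R5C2 = 4.
Cage h needs product 48, leaving R6C1 = 4.
Cage h has product 48, so R6C2 = 1.
4 is placed in column 2, so R1C2 = 5.
Cage c needs product 240; hence R1C3 = 4.
The 4 cells of cage c must have product 240, so R2C3 = 6.
Row 2 already has 6, which forces R2C4 = 5.
Column 3 now contains 6, leaving R6C3 = 5.
Row 6 now contains 5, leaving R6C5 = 2.
Cage d needs product 30, leaving R6C6 = 3.
Cage f needs product 90; hence R1C4 = 3.
Column 5 already has 2, so R4C5 = 6.
Cage i's pair has product 12, which forces R4C6 = 2.
The 3 cells of cage j must have product 60, so R5C4 = 2.
Cage d has product 30; hence R5C5 = 5.
Cage d has product 30, which forces R5C6 = 1.
2 is placed in row 6; hence R6C4 = 6.
6 is placed in column 5, leaving R1C5 = 1.
1 is placed in column 6; hence R1C6 = 6.
Row 4 already has 6, so R4C1 = 5.
5 is placed in row 5, leaving R5C1 = 6.
Filled in: 2 5 4 3 1 6 / 1 2 6 5 3 4 / 3 6 2 1 4 5 / 5 3 1 4 6 2 / 6 4 3 2 5 1 / 4 1 5 6 2 3.

2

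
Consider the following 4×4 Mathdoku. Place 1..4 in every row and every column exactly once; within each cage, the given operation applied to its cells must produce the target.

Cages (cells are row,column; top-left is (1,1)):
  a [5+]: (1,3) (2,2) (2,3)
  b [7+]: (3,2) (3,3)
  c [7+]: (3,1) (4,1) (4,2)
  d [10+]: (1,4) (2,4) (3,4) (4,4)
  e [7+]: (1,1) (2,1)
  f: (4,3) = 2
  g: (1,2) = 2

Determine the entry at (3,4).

Cage g is given; hence (1,2) = 2.
2 is placed in row 1; hence (1,3) = 1.
2 is placed in column 2, which forces (2,2) = 1.
Column 3 already has 1, so (2,3) = 3.
Column 3 already has 3, leaving (3,3) = 4.
Cage f is a single given cell; hence (4,3) = 2.
Cage e needs two cells with sum 7; hence (1,1) = 3.
Row 1 already has 3, leaving (1,4) = 4.
3 is placed in row 2, which forces (2,1) = 4.
Column 4 already has 4; hence (2,4) = 2.
Column 1 now contains 3, which forces (3,1) = 2.
4 is placed in row 3, which forces (3,2) = 3.
Row 3 already has 3, so (3,4) = 1.
Cage c has sum 7, so (4,1) = 1.
Column 2 now contains 3; hence (4,2) = 4.
Column 4 already has 1; hence (4,4) = 3.
Completed grid: 3 2 1 4 / 4 1 3 2 / 2 3 4 1 / 1 4 2 3.

1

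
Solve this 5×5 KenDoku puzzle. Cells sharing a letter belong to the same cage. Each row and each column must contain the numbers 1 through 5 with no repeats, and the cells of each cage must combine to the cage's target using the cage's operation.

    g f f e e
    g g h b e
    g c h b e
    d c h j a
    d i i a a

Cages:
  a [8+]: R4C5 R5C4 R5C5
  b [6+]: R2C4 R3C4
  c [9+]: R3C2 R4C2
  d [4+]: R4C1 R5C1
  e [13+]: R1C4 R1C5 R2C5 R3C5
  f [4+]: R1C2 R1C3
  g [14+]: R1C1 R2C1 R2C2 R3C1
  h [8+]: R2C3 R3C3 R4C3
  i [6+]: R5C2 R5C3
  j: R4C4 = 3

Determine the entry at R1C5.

4

Cage j is a single given cell, leaving R4C4 = 3.
Row 4 now contains 3, which forces R4C1 = 1.
The two cells of cage d must have sum 4; hence R5C1 = 3.
Cage g has sum 14, which forces R2C2 = 3.
Column 2 already has 3; hence R1C2 = 1.
The two cells of cage f must have sum 4, which forces R1C3 = 3.
In row 3, 3 can only go at R3C5, so R3C5 = 3.
In row 4, 4 can only go at R4C2, so R4C2 = 4.
Column 2 now contains 4, which forces R3C2 = 5.
Column 2 already has 5, which forces R5C2 = 2.
Cage a needs sum 8, leaving R4C5 = 2.
The two cells of cage i must have sum 6, so R5C3 = 4.
Cage e needs sum 13, which forces R2C5 = 1.
2 is placed in row 4, leaving R4C3 = 5.
Column 5 already has 1; hence R5C5 = 5.
Cage e has sum 13, leaving R1C4 = 5.
5 is placed in column 5, so R1C5 = 4.
1 is placed in row 2, leaving R2C3 = 2.
Row 2 now contains 2, so R2C4 = 4.
Cage h has sum 8, leaving R3C3 = 1.
Row 3 already has 1, so R3C4 = 2.
Row 5 now contains 5, which forces R5C4 = 1.
Row 1 already has 4, leaving R1C1 = 2.
4 is placed in row 2, which forces R2C1 = 5.
2 is placed in row 3, leaving R3C1 = 4.
Filled in: 2 1 3 5 4 / 5 3 2 4 1 / 4 5 1 2 3 / 1 4 5 3 2 / 3 2 4 1 5.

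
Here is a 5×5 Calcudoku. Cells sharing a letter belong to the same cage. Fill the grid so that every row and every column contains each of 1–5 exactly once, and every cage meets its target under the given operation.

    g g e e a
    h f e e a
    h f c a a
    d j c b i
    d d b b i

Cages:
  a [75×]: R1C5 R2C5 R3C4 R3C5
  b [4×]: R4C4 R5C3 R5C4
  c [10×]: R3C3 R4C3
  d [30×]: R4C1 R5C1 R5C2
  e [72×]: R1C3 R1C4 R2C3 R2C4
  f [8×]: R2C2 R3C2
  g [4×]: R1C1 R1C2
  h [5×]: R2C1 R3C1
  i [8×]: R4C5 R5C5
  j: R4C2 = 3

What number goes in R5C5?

2

The 4 cells of cage a must have product 75, leaving R3C4 = 5.
Cage j is given, so R4C2 = 3.
Cage h's pair has product 5, leaving R2C1 = 5.
Row 3 now contains 5, leaving R3C1 = 1.
Row 3 now contains 5, so R3C3 = 2.
Row 3 now contains 1, which forces R3C5 = 3.
5 is placed in column 1, which forces R4C1 = 2.
Cage c's pair has product 10, leaving R4C3 = 5.
Row 4 already has 2, so R4C4 = 1.
Row 4 already has 2, which forces R4C5 = 4.
Cage d has product 30, which forces R5C1 = 3.
Column 3 already has 2, so R5C3 = 1.
1 is placed in column 4, which forces R5C4 = 4.
Column 5 now contains 4; hence R5C5 = 2.
1 is placed in column 1, leaving R1C1 = 4.
The two cells of cage g must have product 4, which forces R1C2 = 1.
4 is placed in row 1, so R1C3 = 3.
Row 1 now contains 3, leaving R1C4 = 2.
Cage a needs product 75, so R1C5 = 5.
The two cells of cage f must have product 8, leaving R2C2 = 2.
Column 3 already has 3; hence R2C3 = 4.
Column 4 already has 2, leaving R2C4 = 3.
3 is placed in column 5; hence R2C5 = 1.
Row 3 already has 2; hence R3C2 = 4.
Row 5 now contains 2, leaving R5C2 = 5.
Completed grid: 4 1 3 2 5 / 5 2 4 3 1 / 1 4 2 5 3 / 2 3 5 1 4 / 3 5 1 4 2.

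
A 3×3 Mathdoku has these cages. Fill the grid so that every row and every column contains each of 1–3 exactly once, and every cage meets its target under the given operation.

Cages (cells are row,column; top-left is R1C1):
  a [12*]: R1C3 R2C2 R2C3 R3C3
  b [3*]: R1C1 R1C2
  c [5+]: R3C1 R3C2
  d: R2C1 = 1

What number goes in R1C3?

Cage d is a single given cell, which forces R2C1 = 1.
Cage a needs product 12, leaving R2C2 = 2.
Row 2 now contains 1, leaving R2C3 = 3.
Column 2 already has 2, which forces R3C2 = 3.
Column 1 already has 1, leaving R1C1 = 3.
3 is placed in column 2, so R1C2 = 1.
1 is placed in row 1, which forces R1C3 = 2.
Row 3 now contains 3; hence R3C1 = 2.
2 is placed in column 3, leaving R3C3 = 1.
Completed grid: 3 1 2 / 1 2 3 / 2 3 1.

2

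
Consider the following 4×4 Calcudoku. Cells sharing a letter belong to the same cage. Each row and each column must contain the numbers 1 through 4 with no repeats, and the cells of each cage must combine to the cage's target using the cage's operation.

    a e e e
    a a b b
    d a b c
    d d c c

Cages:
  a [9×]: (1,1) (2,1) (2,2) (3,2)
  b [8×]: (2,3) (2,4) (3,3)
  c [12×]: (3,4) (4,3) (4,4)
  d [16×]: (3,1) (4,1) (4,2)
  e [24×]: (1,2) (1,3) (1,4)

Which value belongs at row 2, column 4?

2

In row 1, 1 can only go at (1,1), so (1,1) = 1.
Column 1 already has 1, leaving (2,1) = 3.
The 4 cells of cage a must have product 9, leaving (2,2) = 1.
Cage d has product 16, leaving (3,1) = 2.
Cage a needs product 9, leaving (3,2) = 3.
Column 1 already has 1, so (4,1) = 4.
Cage d needs product 16; hence (4,2) = 2.
Column 2 now contains 2; hence (1,2) = 4.
Cage b has product 8, which forces (3,3) = 1.
The 3 cells of cage c must have product 12; hence (3,4) = 4.
1 is placed in column 3, which forces (4,3) = 3.
Row 4 already has 3, so (4,4) = 1.
Column 3 already has 3, leaving (1,3) = 2.
The 3 cells of cage e must have product 24; hence (1,4) = 3.
Cage b has product 8, which forces (2,3) = 4.
4 is placed in column 4, leaving (2,4) = 2.
Filled in: 1 4 2 3 / 3 1 4 2 / 2 3 1 4 / 4 2 3 1.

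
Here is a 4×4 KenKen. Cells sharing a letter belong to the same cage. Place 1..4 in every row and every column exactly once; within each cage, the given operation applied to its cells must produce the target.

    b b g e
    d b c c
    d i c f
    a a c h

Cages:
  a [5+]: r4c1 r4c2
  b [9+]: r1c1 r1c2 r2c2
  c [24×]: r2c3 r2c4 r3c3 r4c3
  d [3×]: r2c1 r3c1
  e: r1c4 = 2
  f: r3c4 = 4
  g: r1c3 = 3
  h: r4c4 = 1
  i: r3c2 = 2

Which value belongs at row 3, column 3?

1

Cage g is a single given cell, so r1c3 = 3.
Cage e is a single given cell; hence r1c4 = 2.
Cage i is given; hence r3c2 = 2.
F is a freebie; hence r3c4 = 4.
Cage h is given, so r4c4 = 1.
2 is placed in row 1, which forces r1c1 = 4.
Cage b has sum 9, so r1c2 = 1.
Cage b needs sum 9, leaving r2c2 = 4.
Row 2 already has 4; hence r2c3 = 2.
Column 4 now contains 1; hence r2c4 = 3.
Row 3 now contains 4, leaving r3c3 = 1.
Cage a needs two cells with sum 5; hence r4c1 = 2.
Cage a's pair has sum 5; hence r4c2 = 3.
Column 3 already has 2, leaving r4c3 = 4.
Row 2 already has 3, so r2c1 = 1.
Row 3 already has 1, leaving r3c1 = 3.
The full grid is 4 1 3 2 / 1 4 2 3 / 3 2 1 4 / 2 3 4 1.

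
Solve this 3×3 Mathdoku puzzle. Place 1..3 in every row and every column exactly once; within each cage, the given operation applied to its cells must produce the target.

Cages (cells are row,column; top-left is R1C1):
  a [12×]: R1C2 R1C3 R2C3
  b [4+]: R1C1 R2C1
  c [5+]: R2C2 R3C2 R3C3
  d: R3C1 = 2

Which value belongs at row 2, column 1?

3

Cage a has product 12, which forces R1C2 = 2.
The 3 cells of cage a must have product 12; hence R1C3 = 3.
2 is placed in column 2; hence R2C2 = 1.
Cage a has product 12, so R2C3 = 2.
Cage d is a single given cell, leaving R3C1 = 2.
1 is placed in column 2, which forces R3C2 = 3.
2 is placed in column 3, leaving R3C3 = 1.
Row 1 now contains 3, leaving R1C1 = 1.
Row 2 now contains 1, so R2C1 = 3.
Filled in: 1 2 3 / 3 1 2 / 2 3 1.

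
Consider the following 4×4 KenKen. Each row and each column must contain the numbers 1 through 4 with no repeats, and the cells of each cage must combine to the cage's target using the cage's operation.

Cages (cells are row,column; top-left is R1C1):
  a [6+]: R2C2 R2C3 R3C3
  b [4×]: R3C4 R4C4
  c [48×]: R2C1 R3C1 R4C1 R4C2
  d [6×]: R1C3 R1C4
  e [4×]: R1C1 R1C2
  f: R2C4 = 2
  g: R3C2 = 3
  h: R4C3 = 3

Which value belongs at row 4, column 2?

2

Cage f is given, so R2C4 = 2.
Cage g is given, which forces R3C2 = 3.
H is a freebie, so R4C3 = 3.
3 is placed in column 3, so R1C3 = 2.
Column 4 already has 2; hence R1C4 = 3.
The 4 cells of cage c must have product 48, which forces R2C1 = 3.
Column 2 now contains 3, leaving R2C2 = 1.
The 3 cells of cage a must have sum 6, so R2C3 = 4.
Cage a needs sum 6, leaving R3C3 = 1.
1 is placed in row 3, leaving R3C4 = 4.
Column 4 already has 4, so R4C4 = 1.
Cage e's pair has product 4; hence R1C1 = 1.
Column 2 now contains 1, which forces R1C2 = 4.
4 is placed in row 3; hence R3C1 = 2.
1 is placed in row 4, so R4C1 = 4.
The 4 cells of cage c must have product 48; hence R4C2 = 2.
Completed grid: 1 4 2 3 / 3 1 4 2 / 2 3 1 4 / 4 2 3 1.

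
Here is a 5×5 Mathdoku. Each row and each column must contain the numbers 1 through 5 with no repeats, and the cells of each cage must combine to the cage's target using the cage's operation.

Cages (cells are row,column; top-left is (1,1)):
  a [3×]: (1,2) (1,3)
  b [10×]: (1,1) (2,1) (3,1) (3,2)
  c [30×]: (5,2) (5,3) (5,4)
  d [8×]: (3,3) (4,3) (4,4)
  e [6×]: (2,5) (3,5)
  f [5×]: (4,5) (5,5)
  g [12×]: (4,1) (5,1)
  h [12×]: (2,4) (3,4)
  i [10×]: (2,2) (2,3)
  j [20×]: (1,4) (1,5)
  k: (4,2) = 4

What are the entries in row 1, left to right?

2 3 1 5 4

Cage b has product 10, which forces (3,2) = 1.
Cage k is given; hence (4,2) = 4.
Column 2 now contains 1, so (1,2) = 3.
The two cells of cage a must have product 3; hence (1,3) = 1.
Cage d has product 8, leaving (3,3) = 4.
Row 3 now contains 4, so (3,4) = 3.
3 is placed in row 3, leaving (3,5) = 2.
Row 4 now contains 4, so (4,1) = 3.
Column 3 already has 1, so (4,3) = 2.
2 is placed in row 4, so (4,4) = 1.
1 is placed in row 4, so (4,5) = 5.
Cage g needs two cells with product 12, which forces (5,1) = 4.
5 is placed in column 5, which forces (5,5) = 1.
Cage b needs product 10, leaving (1,1) = 2.
Cage j needs two cells with product 20, leaving (1,4) = 5.
5 is placed in column 5, so (1,5) = 4.
Cage b needs product 10; hence (2,1) = 1.
Cage i needs two cells with product 10; hence (2,2) = 2.
2 is placed in column 3, so (2,3) = 5.
3 is placed in column 4; hence (2,4) = 4.
Column 5 now contains 2, leaving (2,5) = 3.
Row 3 now contains 2, so (3,1) = 5.
2 is placed in column 2, leaving (5,2) = 5.
Cage c has product 30; hence (5,3) = 3.
Column 4 now contains 5, which forces (5,4) = 2.
The full grid is 2 3 1 5 4 / 1 2 5 4 3 / 5 1 4 3 2 / 3 4 2 1 5 / 4 5 3 2 1.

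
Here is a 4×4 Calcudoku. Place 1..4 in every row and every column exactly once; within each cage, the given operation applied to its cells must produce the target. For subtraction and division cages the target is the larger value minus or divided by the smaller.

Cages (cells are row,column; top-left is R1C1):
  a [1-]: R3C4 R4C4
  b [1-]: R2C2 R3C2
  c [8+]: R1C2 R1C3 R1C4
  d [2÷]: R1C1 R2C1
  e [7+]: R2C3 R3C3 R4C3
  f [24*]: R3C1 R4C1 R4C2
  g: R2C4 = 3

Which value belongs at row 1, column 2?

1

Cage g is a single given cell, so R2C4 = 3.
In row 1, 2 can only go at R1C1, so R1C1 = 2.
The 3 cells of cage f must have product 24, leaving R4C2 = 2.
Row 4 already has 2; hence R4C4 = 1.
Column 4 already has 1; hence R1C4 = 4.
Cage b's pair has difference 1; hence R2C2 = 4.
Cage b's pair has difference 1, so R3C2 = 3.
Column 4 already has 1, leaving R3C4 = 2.
Row 4 now contains 1, which forces R4C3 = 4.
Column 2 now contains 3, which forces R1C2 = 1.
The 3 cells of cage c must have sum 8, which forces R1C3 = 3.
Row 2 now contains 4; hence R2C1 = 1.
Cage e needs sum 7; hence R2C3 = 2.
3 is placed in row 3, leaving R3C1 = 4.
Row 3 already has 2, leaving R3C3 = 1.
Row 4 already has 4, which forces R4C1 = 3.
Completed grid: 2 1 3 4 / 1 4 2 3 / 4 3 1 2 / 3 2 4 1.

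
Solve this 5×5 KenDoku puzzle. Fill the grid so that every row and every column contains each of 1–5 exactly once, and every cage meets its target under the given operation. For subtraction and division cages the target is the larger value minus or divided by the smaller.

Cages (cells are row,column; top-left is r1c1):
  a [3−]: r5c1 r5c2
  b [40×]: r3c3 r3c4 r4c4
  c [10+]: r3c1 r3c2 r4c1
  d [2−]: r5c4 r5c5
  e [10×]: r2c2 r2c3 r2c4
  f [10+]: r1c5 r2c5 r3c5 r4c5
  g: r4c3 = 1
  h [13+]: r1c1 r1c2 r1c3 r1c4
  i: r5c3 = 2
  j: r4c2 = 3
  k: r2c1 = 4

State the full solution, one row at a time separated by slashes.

K is a freebie, leaving r2c1 = 4.
Cage j is given, leaving r4c2 = 3.
Cage g is given; hence r4c3 = 1.
I is a freebie; hence r5c3 = 2.
2 is placed in column 3, which forces r2c3 = 5.
5 is placed in column 3, leaving r3c3 = 4.
Cage a needs two cells with difference 3, so r5c1 = 1.
Cage a's pair has difference 3, which forces r5c2 = 4.
The 4 cells of cage h must have sum 13, which forces r1c1 = 5.
Cage h needs sum 13, which forces r1c2 = 1.
Column 3 now contains 4, leaving r1c3 = 3.
Cage h needs sum 13, so r1c4 = 4.
4 is placed in row 1, so r1c5 = 2.
1 is placed in column 2; hence r2c2 = 2.
2 is placed in row 2; hence r2c4 = 1.
1 is placed in row 2, which forces r2c5 = 3.
1 is placed in column 1, leaving r3c1 = 3.
2 is placed in column 2, so r3c2 = 5.
Row 3 already has 5, leaving r3c4 = 2.
3 is placed in column 5; hence r3c5 = 1.
Column 1 already has 5, so r4c1 = 2.
2 is placed in column 4; hence r4c4 = 5.
Column 5 now contains 2; hence r4c5 = 4.
Column 4 now contains 5, which forces r5c4 = 3.
3 is placed in column 5, so r5c5 = 5.

5 1 3 4 2 / 4 2 5 1 3 / 3 5 4 2 1 / 2 3 1 5 4 / 1 4 2 3 5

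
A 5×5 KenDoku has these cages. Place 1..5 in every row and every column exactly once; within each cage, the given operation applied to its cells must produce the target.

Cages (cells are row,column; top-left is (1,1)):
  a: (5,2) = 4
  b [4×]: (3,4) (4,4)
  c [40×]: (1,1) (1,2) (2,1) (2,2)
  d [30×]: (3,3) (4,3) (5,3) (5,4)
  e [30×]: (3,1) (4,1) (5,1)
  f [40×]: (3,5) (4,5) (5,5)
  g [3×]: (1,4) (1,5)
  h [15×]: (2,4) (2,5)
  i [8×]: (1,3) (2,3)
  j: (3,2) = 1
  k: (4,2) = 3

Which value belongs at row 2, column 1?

1

Cage j is given, leaving (3,2) = 1.
Row 3 now contains 1, so (3,4) = 4.
Cage k is given; hence (4,2) = 3.
Column 4 now contains 4, so (4,4) = 1.
A is a freebie, leaving (5,2) = 4.
Column 4 already has 1, so (1,4) = 3.
Cage g's pair has product 3, so (1,5) = 1.
3 is placed in column 4; hence (2,4) = 5.
Row 2 now contains 5; hence (2,5) = 3.
The 3 cells of cage f must have product 40; hence (4,5) = 4.
Cage d has product 30; hence (5,3) = 1.
Column 4 already has 5, so (5,4) = 2.
Row 5 now contains 2, which forces (5,5) = 5.
Row 1 now contains 1, so (1,1) = 4.
Cage c needs product 40; hence (1,2) = 5.
Row 1 already has 4, leaving (1,3) = 2.
Cage c needs product 40, leaving (2,1) = 1.
Row 2 now contains 5, which forces (2,2) = 2.
Column 3 already has 2, which forces (2,3) = 4.
Cage d needs product 30; hence (3,3) = 3.
5 is placed in column 5, which forces (3,5) = 2.
Cage d has product 30, which forces (4,3) = 5.
Row 5 now contains 5, so (5,1) = 3.
2 is placed in row 3; hence (3,1) = 5.
5 is placed in row 4; hence (4,1) = 2.
The full grid is 4 5 2 3 1 / 1 2 4 5 3 / 5 1 3 4 2 / 2 3 5 1 4 / 3 4 1 2 5.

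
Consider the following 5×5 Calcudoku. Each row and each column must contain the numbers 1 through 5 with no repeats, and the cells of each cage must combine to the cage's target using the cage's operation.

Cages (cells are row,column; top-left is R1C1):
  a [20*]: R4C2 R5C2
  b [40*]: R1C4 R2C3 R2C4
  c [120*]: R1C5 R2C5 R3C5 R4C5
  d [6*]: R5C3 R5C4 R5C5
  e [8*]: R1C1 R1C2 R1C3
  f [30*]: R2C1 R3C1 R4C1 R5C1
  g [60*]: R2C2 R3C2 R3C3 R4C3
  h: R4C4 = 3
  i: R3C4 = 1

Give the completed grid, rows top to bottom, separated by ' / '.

Cage i is a single given cell, which forces R3C4 = 1.
H is a freebie, so R4C4 = 3.
Column 4 already has 3, so R5C4 = 2.
Cage b needs product 40; hence R2C3 = 2.
Row 1 needs a 3, and only R1C5 is open for it.
Cage d needs product 6, so R5C3 = 3.
Column 5 already has 3, which forces R5C5 = 1.
Row 5 already has 1, leaving R5C1 = 5.
5 is placed in row 5, so R5C2 = 4.
4 is placed in column 2, which forces R4C2 = 5.
Cage g has product 60, which forces R2C2 = 1.
Column 2 now contains 5; hence R3C2 = 3.
The 4 cells of cage g must have product 60; hence R3C3 = 5.
The 4 cells of cage g must have product 60, so R4C3 = 4.
Row 4 now contains 4, so R4C5 = 2.
Cage e has product 8; hence R1C1 = 4.
1 is placed in column 2; hence R1C2 = 2.
4 is placed in column 3; hence R1C3 = 1.
4 is placed in row 1, which forces R1C4 = 5.
Row 2 now contains 1; hence R2C1 = 3.
Column 4 already has 5, so R2C4 = 4.
Cage c has product 120; hence R2C5 = 5.
Row 3 already has 3, leaving R3C1 = 2.
Column 5 already has 2, which forces R3C5 = 4.
Row 4 now contains 2, leaving R4C1 = 1.

4 2 1 5 3 / 3 1 2 4 5 / 2 3 5 1 4 / 1 5 4 3 2 / 5 4 3 2 1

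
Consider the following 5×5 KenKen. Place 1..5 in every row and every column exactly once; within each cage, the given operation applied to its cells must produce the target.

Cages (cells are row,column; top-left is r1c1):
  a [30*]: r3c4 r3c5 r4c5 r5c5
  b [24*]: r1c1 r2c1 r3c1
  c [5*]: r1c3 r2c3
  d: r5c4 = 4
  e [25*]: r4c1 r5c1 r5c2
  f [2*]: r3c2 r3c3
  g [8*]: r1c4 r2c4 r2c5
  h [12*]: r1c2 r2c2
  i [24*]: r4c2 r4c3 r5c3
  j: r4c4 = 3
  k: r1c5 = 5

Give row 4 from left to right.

Cage k is given; hence r1c5 = 5.
Cage e needs product 25, leaving r4c1 = 5.
J is a freebie, leaving r4c4 = 3.
Cage e needs product 25, so r5c1 = 1.
The 3 cells of cage e must have product 25, which forces r5c2 = 5.
D is a freebie; hence r5c4 = 4.
5 is placed in row 1, so r1c3 = 1.
1 is placed in row 1, leaving r1c4 = 2.
Cage c needs two cells with product 5, which forces r2c3 = 5.
Column 4 now contains 2, leaving r2c4 = 1.
Cage g needs product 8, leaving r2c5 = 4.
Column 3 now contains 1, which forces r3c3 = 2.
The 4 cells of cage a must have product 30, leaving r3c4 = 5.
Column 3 already has 2, so r4c3 = 4.
Cage i needs product 24, leaving r5c3 = 3.
3 is placed in row 5; hence r5c5 = 2.
Cage h needs two cells with product 12, which forces r1c2 = 4.
Cage b has product 24, leaving r2c1 = 2.
Row 2 now contains 4; hence r2c2 = 3.
2 is placed in row 3, which forces r3c2 = 1.
The 4 cells of cage a must have product 30, leaving r3c5 = 3.
Row 4 now contains 4, so r4c2 = 2.
Column 5 already has 2, so r4c5 = 1.
Row 1 now contains 4, so r1c1 = 3.
Row 3 already has 3; hence r3c1 = 4.
The full grid is 3 4 1 2 5 / 2 3 5 1 4 / 4 1 2 5 3 / 5 2 4 3 1 / 1 5 3 4 2.

5 2 4 3 1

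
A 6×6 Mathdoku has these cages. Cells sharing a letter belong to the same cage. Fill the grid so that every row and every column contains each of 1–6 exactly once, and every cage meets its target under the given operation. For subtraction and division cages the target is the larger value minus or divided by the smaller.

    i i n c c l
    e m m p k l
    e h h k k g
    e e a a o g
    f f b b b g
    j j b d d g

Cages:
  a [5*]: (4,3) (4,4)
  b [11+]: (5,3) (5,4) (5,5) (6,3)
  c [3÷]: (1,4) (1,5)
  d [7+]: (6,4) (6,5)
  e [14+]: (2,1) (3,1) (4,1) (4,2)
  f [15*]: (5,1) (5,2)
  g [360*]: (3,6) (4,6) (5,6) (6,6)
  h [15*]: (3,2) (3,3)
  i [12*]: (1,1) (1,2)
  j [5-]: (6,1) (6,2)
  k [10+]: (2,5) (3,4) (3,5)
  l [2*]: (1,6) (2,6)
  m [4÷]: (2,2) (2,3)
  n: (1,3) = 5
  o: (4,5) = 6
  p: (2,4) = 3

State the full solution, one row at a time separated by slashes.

3 4 5 6 2 1 / 6 1 4 3 5 2 / 2 5 3 1 4 6 / 4 2 1 5 6 3 / 5 3 6 2 1 4 / 1 6 2 4 3 5

Cage n is given, so (1,3) = 5.
P is a freebie, leaving (2,4) = 3.
5 is placed in column 3, leaving (3,3) = 3.
5 is placed in column 3, leaving (4,3) = 1.
Row 4 already has 1, so (4,4) = 5.
O is a freebie; hence (4,5) = 6.
Cage m needs two cells with quotient 4, so (2,2) = 1.
Column 3 now contains 1; hence (2,3) = 4.
4 is placed in row 2, leaving (2,5) = 5.
Row 2 already has 1; hence (2,6) = 2.
3 is placed in row 3, leaving (3,2) = 5.
5 is placed in column 2, leaving (5,2) = 3.
1 is placed in column 2, which forces (6,2) = 6.
Column 3 already has 4; hence (6,3) = 2.
Row 6 now contains 2, which forces (6,4) = 4.
2 is placed in column 6; hence (1,6) = 1.
Row 2 now contains 2, so (2,1) = 6.
Column 4 now contains 4, which forces (3,4) = 1.
The 3 cells of cage k must have sum 10; hence (3,5) = 4.
Row 3 now contains 4, so (3,6) = 6.
Row 5 now contains 3, so (5,1) = 5.
Column 3 already has 2, so (5,3) = 6.
1 is placed in column 4; hence (5,4) = 2.
2 is placed in row 5, leaving (5,5) = 1.
5 is placed in row 5, so (5,6) = 4.
Row 6 already has 6, so (6,1) = 1.
Cage d needs two cells with sum 7, so (6,5) = 3.
Row 6 already has 3; hence (6,6) = 5.
Column 1 now contains 6, so (1,1) = 3.
The two cells of cage i must have product 12, so (1,2) = 4.
Row 1 already has 1, which forces (1,4) = 6.
Column 5 already has 3; hence (1,5) = 2.
Row 3 now contains 1, leaving (3,1) = 2.
Cage e has sum 14; hence (4,1) = 4.
Cage e has sum 14, which forces (4,2) = 2.
Column 6 now contains 4, which forces (4,6) = 3.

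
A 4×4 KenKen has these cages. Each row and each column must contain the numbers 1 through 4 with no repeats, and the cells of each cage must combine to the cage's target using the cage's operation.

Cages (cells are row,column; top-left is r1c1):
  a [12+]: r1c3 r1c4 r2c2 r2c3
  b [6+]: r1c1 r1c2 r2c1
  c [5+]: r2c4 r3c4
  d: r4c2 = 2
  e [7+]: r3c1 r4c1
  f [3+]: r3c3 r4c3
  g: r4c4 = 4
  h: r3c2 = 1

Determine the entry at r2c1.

Cage h is a single given cell, so r3c2 = 1.
Row 3 already has 1, leaving r3c3 = 2.
Cage d is given; hence r4c2 = 2.
2 is placed in column 3, which forces r4c3 = 1.
Cage g is given, leaving r4c4 = 4.
Column 2 already has 2, so r1c2 = 3.
3 is placed in row 1, so r1c3 = 4.
Column 2 now contains 3, leaving r2c2 = 4.
4 is placed in column 3, so r2c3 = 3.
Cage c's pair has sum 5, leaving r2c4 = 2.
Cage e's pair has sum 7, so r3c1 = 4.
4 is placed in column 4; hence r3c4 = 3.
Row 4 already has 4, which forces r4c1 = 3.
Cage b has sum 6, which forces r1c1 = 2.
Column 4 already has 2, which forces r1c4 = 1.
Row 2 now contains 2, so r2c1 = 1.
The full grid is 2 3 4 1 / 1 4 3 2 / 4 1 2 3 / 3 2 1 4.

1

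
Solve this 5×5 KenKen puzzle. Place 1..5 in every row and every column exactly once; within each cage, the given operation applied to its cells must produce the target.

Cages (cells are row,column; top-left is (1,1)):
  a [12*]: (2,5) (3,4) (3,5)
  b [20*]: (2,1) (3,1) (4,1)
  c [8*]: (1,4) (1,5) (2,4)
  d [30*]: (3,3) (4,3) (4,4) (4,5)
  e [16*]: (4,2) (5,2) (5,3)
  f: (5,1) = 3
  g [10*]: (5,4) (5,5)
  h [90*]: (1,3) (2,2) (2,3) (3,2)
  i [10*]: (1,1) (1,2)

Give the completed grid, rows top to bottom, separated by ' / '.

Cage f is given; hence (5,1) = 3.
In row 1, 3 can only go at (1,3), so (1,3) = 3.
The only place for 1 in row 5 is (5,2).
Cage e has product 16, leaving (4,2) = 4.
Cage e has product 16, which forces (5,3) = 4.
The only place for 2 in column 1 is (1,1).
Row 1 now contains 2, so (1,2) = 5.
Cage c needs product 8, leaving (2,4) = 2.
Column 4 already has 2, which forces (5,4) = 5.
Row 5 now contains 5, leaving (5,5) = 2.
Row 2 already has 2; hence (2,2) = 3.
Row 2 already has 2; hence (2,3) = 5.
Cage h has product 90, leaving (3,2) = 2.
Row 3 already has 2, so (3,3) = 1.
1 is placed in column 3, so (4,3) = 2.
Cage a has product 12; hence (2,5) = 1.
The 4 cells of cage d must have product 30, leaving (4,4) = 3.
The 4 cells of cage d must have product 30, so (4,5) = 5.
Cage c has product 8, which forces (1,4) = 1.
1 is placed in column 5, leaving (1,5) = 4.
Row 2 already has 1, so (2,1) = 4.
Cage b needs product 20, so (3,1) = 5.
Column 4 now contains 3, which forces (3,4) = 4.
Cage a needs product 12, which forces (3,5) = 3.
Row 4 now contains 5, which forces (4,1) = 1.

2 5 3 1 4 / 4 3 5 2 1 / 5 2 1 4 3 / 1 4 2 3 5 / 3 1 4 5 2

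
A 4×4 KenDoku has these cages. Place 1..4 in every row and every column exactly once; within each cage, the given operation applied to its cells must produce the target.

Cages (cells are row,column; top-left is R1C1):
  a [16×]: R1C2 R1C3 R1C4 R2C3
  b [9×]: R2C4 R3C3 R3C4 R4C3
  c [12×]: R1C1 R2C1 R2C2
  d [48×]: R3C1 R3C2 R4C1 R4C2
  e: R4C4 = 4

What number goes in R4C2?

3

Cage a needs product 16, which forces R2C3 = 2.
Cage e is a single given cell, which forces R4C4 = 4.
The only place for 3 in row 1 is R1C1.
The 4 cells of cage d must have product 48, leaving R3C1 = 4.
Cage d needs product 48, which forces R3C2 = 2.
Column 1 already has 3, which forces R4C1 = 2.
The 4 cells of cage d must have product 48, so R4C2 = 3.
Row 4 already has 3; hence R4C3 = 1.
Cage a has product 16, so R1C2 = 1.
Column 3 already has 1, which forces R1C3 = 4.
Cage a needs product 16, which forces R1C4 = 2.
Column 1 now contains 4, which forces R2C1 = 1.
Cage c needs product 12, so R2C2 = 4.
Cage b has product 9, leaving R2C4 = 3.
Column 3 already has 1, so R3C3 = 3.
The 4 cells of cage b must have product 9, so R3C4 = 1.
The full grid is 3 1 4 2 / 1 4 2 3 / 4 2 3 1 / 2 3 1 4.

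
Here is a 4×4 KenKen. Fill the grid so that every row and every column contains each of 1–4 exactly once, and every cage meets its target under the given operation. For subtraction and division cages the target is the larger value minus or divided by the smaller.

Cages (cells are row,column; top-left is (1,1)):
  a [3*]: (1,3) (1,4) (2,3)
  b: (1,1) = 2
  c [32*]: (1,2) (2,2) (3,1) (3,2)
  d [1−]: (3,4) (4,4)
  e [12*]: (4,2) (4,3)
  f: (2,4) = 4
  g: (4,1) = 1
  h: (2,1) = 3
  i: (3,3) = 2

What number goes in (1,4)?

B is a freebie, so (1,1) = 2.
Cage a needs product 3, leaving (1,3) = 3.
Cage a needs product 3, so (1,4) = 1.
Cage h is a single given cell, so (2,1) = 3.
Cage a has product 3, which forces (2,3) = 1.
Cage f is a single given cell; hence (2,4) = 4.
Cage c needs product 32, leaving (3,1) = 4.
I is a freebie, which forces (3,3) = 2.
Row 3 now contains 2; hence (3,4) = 3.
Cage g is a single given cell, leaving (4,1) = 1.
Column 3 already has 3; hence (4,3) = 4.
3 is placed in column 4, leaving (4,4) = 2.
Row 1 now contains 1, so (1,2) = 4.
Row 2 now contains 4, which forces (2,2) = 2.
Row 3 now contains 2, so (3,2) = 1.
4 is placed in row 4, leaving (4,2) = 3.
Filled in: 2 4 3 1 / 3 2 1 4 / 4 1 2 3 / 1 3 4 2.

1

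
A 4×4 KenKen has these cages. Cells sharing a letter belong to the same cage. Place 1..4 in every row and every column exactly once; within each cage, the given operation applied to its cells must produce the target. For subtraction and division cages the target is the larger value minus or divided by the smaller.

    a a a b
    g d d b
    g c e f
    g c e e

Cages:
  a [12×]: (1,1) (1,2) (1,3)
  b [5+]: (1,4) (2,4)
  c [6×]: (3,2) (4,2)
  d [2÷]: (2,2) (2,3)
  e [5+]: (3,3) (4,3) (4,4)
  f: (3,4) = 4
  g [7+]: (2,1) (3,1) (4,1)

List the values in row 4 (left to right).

4 2 3 1

F is a freebie, leaving (3,4) = 4.
Row 1 needs a 2, and only (1,4) is open for it.
2 is placed in column 4, leaving (2,4) = 3.
The 3 cells of cage e must have sum 5, which forces (3,3) = 1.
Cage e needs sum 5, leaving (4,3) = 3.
2 is placed in column 4, so (4,4) = 1.
Column 3 already has 3, which forces (1,3) = 4.
The 3 cells of cage g must have sum 7, which forces (2,1) = 1.
Column 3 now contains 4, which forces (2,3) = 2.
Row 3 now contains 1, so (3,1) = 2.
Cage c's pair has product 6, which forces (3,2) = 3.
The 3 cells of cage g must have sum 7; hence (4,1) = 4.
Row 4 now contains 3, leaving (4,2) = 2.
1 is placed in column 1, leaving (1,1) = 3.
3 is placed in column 2, so (1,2) = 1.
Row 2 now contains 2, so (2,2) = 4.
Filled in: 3 1 4 2 / 1 4 2 3 / 2 3 1 4 / 4 2 3 1.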